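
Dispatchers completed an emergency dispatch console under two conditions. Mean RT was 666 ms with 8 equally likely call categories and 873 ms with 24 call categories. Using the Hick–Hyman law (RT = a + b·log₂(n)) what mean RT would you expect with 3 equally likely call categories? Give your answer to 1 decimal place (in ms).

481.2 ms

Solve the two-equation system in a and b:
  b = (873 − 666) / (log₂ 24 − log₂ 8) = 207 / (4.5850 − 3) = 130.602 ms/bit
  a = 666 − 130.602 × 3 = 274.193 ms
Then RT(3) = 274.193 + 130.602 × log₂ 3 = 274.193 + 130.602 × 1.5850 ≈ 481.193 ms.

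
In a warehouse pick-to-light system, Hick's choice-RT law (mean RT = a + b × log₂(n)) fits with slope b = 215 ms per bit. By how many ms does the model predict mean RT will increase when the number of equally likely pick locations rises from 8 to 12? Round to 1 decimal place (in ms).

125.8 ms

ΔRT = (a + b log₂ n₂) − (a + b log₂ n₁) = b·(log₂ n₂ − log₂ n₁).
log₂(12) − log₂(8) = 3.5850 − 3 = 0.5850.
ΔRT = 215 × 0.5850 = 125.767 ms.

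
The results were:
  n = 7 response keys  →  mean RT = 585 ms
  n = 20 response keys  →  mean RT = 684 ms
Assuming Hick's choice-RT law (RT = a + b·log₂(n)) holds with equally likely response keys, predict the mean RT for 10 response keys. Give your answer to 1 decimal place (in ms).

With log₂ n on the abscissa the relation is linear; from the two conditions:
  b = (684 − 585) / (log₂ 20 − log₂ 7) = 99 / (4.3219 − 2.8074) = 65.365 ms/bit
  a = 585 − 65.365 × 2.8074 = 401.497 ms
Then RT(10) = 401.497 + 65.365 × log₂ 10 = 401.497 + 65.365 × 3.3219 ≈ 618.635 ms.

618.6 ms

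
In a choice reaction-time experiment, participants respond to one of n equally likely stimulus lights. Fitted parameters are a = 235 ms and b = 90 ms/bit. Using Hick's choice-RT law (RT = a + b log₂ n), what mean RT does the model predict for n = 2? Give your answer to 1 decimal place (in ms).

log₂(2) = 1 bits, so RT = 235 + 90 × 1 ≈ 325.000 ms.

325.0 ms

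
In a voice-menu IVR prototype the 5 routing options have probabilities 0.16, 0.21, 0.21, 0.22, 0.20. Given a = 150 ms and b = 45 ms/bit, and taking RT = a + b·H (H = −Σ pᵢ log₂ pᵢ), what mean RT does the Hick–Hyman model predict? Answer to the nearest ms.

H = 0.16·log₂(1/0.16) + 0.21·log₂(1/0.21) + 0.21·log₂(1/0.21) + 0.22·log₂(1/0.22) + 0.20·log₂(1/0.20) = 2.3136 bits.
RT = 150 + 45 × 2.3136 = 254.11 ms.

254 ms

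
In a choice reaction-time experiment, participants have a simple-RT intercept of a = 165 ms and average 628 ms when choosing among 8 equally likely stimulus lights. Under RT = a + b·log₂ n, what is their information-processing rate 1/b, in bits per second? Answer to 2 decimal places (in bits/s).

b = (628 − 165)/log₂ 8 = 463/3 = 154.333 ms per bit = 0.15433 s/bit; the reciprocal is 6.479 bits/s.

6.48 bits/s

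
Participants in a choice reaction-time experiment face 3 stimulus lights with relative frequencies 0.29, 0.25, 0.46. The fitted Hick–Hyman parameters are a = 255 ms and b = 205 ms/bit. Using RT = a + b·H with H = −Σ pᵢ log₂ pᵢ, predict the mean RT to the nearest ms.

Entropy contributions −pᵢ log₂ pᵢ: 0.5179, 0.5000, 0.5153; sum H = 1.5332 bits.
RT = a + bH = 255 + 205·1.5332 = 569.31 ms.

569 ms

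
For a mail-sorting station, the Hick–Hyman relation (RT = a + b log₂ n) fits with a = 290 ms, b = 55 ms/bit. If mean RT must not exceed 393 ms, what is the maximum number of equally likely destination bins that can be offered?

3

Set 290 + 55·log₂ n ≤ 393 → log₂ n ≤ (393 − 290)/55 = 1.8727.
So n ≤ 2^1.8727 = 3.662; the largest integer n is 3.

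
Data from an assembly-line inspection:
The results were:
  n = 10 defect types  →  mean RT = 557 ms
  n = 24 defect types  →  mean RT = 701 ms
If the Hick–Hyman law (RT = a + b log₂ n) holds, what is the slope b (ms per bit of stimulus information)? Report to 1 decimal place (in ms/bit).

114.0 ms/bit

The slope on a log₂ axis is (701 − 557) / (4.5850 − 3.3219) = 114.011 ms/bit.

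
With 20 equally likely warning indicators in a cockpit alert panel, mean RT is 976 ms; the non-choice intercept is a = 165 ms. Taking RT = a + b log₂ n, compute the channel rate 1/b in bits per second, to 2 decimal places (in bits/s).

Choice component = 976 − 165 = 811 ms over log₂(20) = 4.3219 bits.
b = 811 / 4.3219 = 187.648 ms/bit, so 1/b = 5.329 bits/s.

5.33 bits/s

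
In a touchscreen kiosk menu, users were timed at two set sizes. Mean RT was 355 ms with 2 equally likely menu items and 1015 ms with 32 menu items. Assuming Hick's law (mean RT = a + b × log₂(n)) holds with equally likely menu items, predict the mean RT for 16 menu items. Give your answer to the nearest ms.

Fit slope and intercept:
  b = (1015 − 355) / (log₂ 32 − log₂ 2) = 660 / (5 − 1) = 165 ms/bit
  a = 355 − 165 × 1 = 190 ms
Then RT(16) = 190 + 165 × log₂ 16 = 190 + 165 × 4 ≈ 850.000 ms.

850 ms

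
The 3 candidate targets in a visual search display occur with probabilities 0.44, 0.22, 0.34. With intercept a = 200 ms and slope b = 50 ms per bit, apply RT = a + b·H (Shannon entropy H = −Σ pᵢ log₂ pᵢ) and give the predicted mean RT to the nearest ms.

H = 0.44·log₂(1/0.44) + 0.22·log₂(1/0.22) + 0.34·log₂(1/0.34) = 1.5309 bits.
RT = 200 + 50 × 1.5309 = 276.54 ms.

277 ms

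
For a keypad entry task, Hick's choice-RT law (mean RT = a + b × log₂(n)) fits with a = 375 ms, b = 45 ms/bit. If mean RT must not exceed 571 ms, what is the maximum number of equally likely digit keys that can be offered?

20

Information budget: (571 − 375)/45 = 4.3556 bits, so n ≤ 2^4.3556 = 20.472 → at most 20.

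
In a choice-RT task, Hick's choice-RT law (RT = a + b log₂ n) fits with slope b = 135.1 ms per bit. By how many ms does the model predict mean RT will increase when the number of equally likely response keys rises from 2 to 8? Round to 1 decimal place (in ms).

The intercept a cancels: ΔRT = b·(log₂ n₂ − log₂ n₁) = b·log₂(n₂/n₁).
log₂(8) − log₂(2) = log₂(8/2) = log₂(4) = 2.
ΔRT = 135.1 × 2.0000 = 270.200 ms.

270.2 ms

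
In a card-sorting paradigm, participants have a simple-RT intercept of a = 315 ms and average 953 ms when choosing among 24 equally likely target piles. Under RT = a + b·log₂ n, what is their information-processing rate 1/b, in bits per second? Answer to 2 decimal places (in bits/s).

Choice component = 953 − 315 = 638 ms over log₂(24) = 4.5850 bits.
b = 638 / 4.5850 = 139.151 ms/bit, so 1/b = 7.186 bits/s.

7.19 bits/s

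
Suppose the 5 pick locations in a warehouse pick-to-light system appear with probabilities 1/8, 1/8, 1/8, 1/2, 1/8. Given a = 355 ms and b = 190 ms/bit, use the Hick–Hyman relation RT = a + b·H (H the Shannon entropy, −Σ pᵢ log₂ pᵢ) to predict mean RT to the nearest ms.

Each term −pᵢ log₂ pᵢ: 0.125·3 + 0.125·3 + 0.125·3 + 0.5·1 + 0.125·3; summed, H = 2.000 bits.
Mean RT = a + bH = 355 + 190·2.000 = 735.00 ms.

735 ms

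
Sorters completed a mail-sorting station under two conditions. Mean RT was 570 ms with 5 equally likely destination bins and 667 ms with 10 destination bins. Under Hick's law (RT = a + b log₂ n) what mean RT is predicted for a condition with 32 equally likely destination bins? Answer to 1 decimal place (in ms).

829.8 ms

Fit slope and intercept:
  b = (667 − 570) / (log₂ 10 − log₂ 5) = 97 / (3.3219 − 2.3219) = 97.000 ms/bit
  a = 570 − 97.000 × 2.3219 = 344.773 ms
Then RT(32) = 344.773 + 97.000 × log₂ 32 = 344.773 + 97.000 × 5 ≈ 829.773 ms.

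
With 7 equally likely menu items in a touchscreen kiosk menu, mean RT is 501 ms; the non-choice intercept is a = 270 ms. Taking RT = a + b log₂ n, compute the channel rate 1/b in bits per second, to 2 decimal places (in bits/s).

b = (501 − 270)/log₂ 7 = 231/2.8074 = 82.284 ms per bit = 0.08228 s/bit; the reciprocal is 12.153 bits/s.

12.15 bits/s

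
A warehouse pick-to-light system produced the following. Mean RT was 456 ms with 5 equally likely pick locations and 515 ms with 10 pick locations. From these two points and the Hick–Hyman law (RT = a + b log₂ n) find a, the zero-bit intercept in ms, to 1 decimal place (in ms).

319.0 ms

b = (RT₂ − RT₁)/(log₂ n₂ − log₂ n₁) = (515 − 456)/(3.3219 − 2.3219) = 59.000 ms/bit.
a = RT₁ − b·log₂ n₁ = 456 − 59.000 × 2.3219 = 319.006 ms.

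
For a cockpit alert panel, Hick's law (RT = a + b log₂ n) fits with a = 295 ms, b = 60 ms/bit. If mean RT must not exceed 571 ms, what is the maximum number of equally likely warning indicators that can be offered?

24

Information budget: (571 − 295)/60 = 4.6000 bits, so n ≤ 2^4.6000 = 24.251 → at most 24.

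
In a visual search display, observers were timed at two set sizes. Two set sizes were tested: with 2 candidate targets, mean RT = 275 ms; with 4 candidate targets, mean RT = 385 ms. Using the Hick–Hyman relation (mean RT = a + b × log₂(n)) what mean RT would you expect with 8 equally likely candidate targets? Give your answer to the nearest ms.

495 ms

RT is linear in log₂ n, so two points fix the line:
  b = (385 − 275) / (log₂ 4 − log₂ 2) = 110 / (2 − 1) = 110 ms/bit
  a = 275 − 110 × 1 = 165 ms
Then RT(8) = 165 + 110 × log₂ 8 = 165 + 110 × 3 ≈ 495.000 ms.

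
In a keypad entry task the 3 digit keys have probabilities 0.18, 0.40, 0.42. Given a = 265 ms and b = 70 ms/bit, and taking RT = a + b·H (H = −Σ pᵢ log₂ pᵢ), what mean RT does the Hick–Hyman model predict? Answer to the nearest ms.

370 ms

Entropy contributions −pᵢ log₂ pᵢ: 0.4453, 0.5288, 0.5256; sum H = 1.4997 bits.
RT = a + bH = 265 + 70·1.4997 = 369.98 ms.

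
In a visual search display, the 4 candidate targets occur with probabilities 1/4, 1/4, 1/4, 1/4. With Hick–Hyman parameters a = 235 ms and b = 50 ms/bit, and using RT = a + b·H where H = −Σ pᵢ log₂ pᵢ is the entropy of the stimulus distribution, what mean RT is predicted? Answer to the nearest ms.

335 ms

Each term −pᵢ log₂ pᵢ: 0.25·2 + 0.25·2 + 0.25·2 + 0.25·2; summed, H = 2.000 bits.
Mean RT = a + bH = 235 + 50·2.000 = 335.00 ms.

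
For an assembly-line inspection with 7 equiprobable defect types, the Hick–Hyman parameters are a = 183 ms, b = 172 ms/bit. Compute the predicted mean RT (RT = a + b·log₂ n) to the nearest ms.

666 ms

log₂(7) = 2.8074 bits, so RT = 183 + 172 × 2.8074 ≈ 665.865 ms.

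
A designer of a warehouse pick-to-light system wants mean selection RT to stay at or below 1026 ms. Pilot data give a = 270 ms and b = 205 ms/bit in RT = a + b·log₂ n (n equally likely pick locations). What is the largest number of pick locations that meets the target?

205·log₂ n ≤ 1026 − 270 = 756, giving log₂ n ≤ 3.6878 and n ≤ 12.887. The largest whole number is 12.

12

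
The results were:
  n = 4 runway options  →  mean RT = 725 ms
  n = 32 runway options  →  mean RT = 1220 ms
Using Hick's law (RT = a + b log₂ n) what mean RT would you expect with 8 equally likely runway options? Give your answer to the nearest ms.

Solve the two-equation system in a and b:
  b = (1220 − 725) / (log₂ 32 − log₂ 4) = 495 / (5 − 2) = 165 ms/bit
  a = 725 − 165 × 2 = 395 ms
Then RT(8) = 395 + 165 × log₂ 8 = 395 + 165 × 3 ≈ 890.000 ms.

890 ms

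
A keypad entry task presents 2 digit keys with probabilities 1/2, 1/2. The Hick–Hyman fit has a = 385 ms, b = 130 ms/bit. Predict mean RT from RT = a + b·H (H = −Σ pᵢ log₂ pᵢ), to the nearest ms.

515 ms

Each term −pᵢ log₂ pᵢ: 0.5·1 + 0.5·1; summed, H = 1.000 bits.
Mean RT = a + bH = 385 + 130·1.000 = 515.00 ms.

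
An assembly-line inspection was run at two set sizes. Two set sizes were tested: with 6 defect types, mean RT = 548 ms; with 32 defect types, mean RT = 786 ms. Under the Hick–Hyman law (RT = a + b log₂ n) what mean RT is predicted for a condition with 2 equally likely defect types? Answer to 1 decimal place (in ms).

Fit slope and intercept:
  b = (786 − 548) / (log₂ 32 − log₂ 6) = 238 / (5 − 2.5850) = 98.549 ms/bit
  a = 548 − 98.549 × 2.5850 = 293.254 ms
Then RT(2) = 293.254 + 98.549 × log₂ 2 = 293.254 + 98.549 × 1 ≈ 391.803 ms.

391.8 ms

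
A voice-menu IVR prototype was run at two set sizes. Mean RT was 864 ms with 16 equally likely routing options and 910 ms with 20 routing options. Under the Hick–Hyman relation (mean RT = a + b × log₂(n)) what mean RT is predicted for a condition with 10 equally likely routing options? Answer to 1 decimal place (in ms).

Solve the two-equation system in a and b:
  b = (910 − 864) / (log₂ 20 − log₂ 16) = 46 / (4.3219 − 4) = 142.889 ms/bit
  a = 864 − 142.889 × 4 = 292.444 ms
Then RT(10) = 292.444 + 142.889 × log₂ 10 = 292.444 + 142.889 × 3.3219 ≈ 767.111 ms.

767.1 ms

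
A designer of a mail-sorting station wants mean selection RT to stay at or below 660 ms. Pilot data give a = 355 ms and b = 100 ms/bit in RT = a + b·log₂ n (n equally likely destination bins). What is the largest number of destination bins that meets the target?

8

Information budget: (660 − 355)/100 = 3.0500 bits, so n ≤ 2^3.0500 = 8.282 → at most 8.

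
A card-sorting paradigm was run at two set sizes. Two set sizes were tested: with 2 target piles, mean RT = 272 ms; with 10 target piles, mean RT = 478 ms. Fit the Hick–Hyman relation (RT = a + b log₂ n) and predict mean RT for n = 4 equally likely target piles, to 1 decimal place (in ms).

360.7 ms

Fit slope and intercept:
  b = (478 − 272) / (log₂ 10 − log₂ 2) = 206 / (3.3219 − 1) = 88.719 ms/bit
  a = 272 − 88.719 × 1 = 183.281 ms
Then RT(4) = 183.281 + 88.719 × log₂ 4 = 183.281 + 88.719 × 2 ≈ 360.719 ms.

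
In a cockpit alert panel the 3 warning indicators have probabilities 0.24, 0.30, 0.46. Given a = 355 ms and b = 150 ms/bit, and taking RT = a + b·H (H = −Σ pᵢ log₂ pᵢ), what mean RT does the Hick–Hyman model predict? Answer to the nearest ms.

585 ms

H = 0.24·log₂(1/0.24) + 0.30·log₂(1/0.30) + 0.46·log₂(1/0.46) = 1.5306 bits.
RT = 355 + 150 × 1.5306 = 584.58 ms.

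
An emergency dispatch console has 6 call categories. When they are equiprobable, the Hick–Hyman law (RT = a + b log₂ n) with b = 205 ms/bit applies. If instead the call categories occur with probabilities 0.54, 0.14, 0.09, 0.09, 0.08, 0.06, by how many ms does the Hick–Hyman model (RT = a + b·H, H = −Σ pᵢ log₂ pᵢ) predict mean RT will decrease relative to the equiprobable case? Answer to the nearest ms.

112 ms

Equiprobable entropy H₀ = log₂ 6 = 2.5850 bits.
Skewed entropy H = −Σ pᵢ log₂ pᵢ = 2.0375 bits.
ΔRT = b·(H₀ − H) = 205 × 0.5475 = 112.23 ms.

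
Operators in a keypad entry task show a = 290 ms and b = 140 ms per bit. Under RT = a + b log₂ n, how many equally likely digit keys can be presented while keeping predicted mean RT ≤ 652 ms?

6

Information budget: (652 − 290)/140 = 2.5857 bits, so n ≤ 2^2.5857 = 6.003 → at most 6.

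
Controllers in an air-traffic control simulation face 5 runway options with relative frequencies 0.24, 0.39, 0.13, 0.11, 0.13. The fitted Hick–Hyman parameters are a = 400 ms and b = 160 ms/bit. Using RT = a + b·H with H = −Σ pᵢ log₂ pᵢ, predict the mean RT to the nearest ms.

742 ms

Entropy contributions −pᵢ log₂ pᵢ: 0.4941, 0.5298, 0.3826, 0.3503, 0.3826; sum H = 2.1395 bits.
RT = a + bH = 400 + 160·2.1395 = 742.32 ms.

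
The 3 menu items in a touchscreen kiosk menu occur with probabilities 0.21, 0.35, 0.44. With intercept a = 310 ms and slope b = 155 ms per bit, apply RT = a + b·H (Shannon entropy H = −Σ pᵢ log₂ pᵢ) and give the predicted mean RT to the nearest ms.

546 ms

Entropy contributions −pᵢ log₂ pᵢ: 0.4728, 0.5301, 0.5211; sum H = 1.5241 bits.
RT = a + bH = 310 + 155·1.5241 = 546.23 ms.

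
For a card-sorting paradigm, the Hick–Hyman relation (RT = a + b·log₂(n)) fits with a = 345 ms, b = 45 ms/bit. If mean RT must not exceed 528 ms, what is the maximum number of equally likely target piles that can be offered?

16

45·log₂ n ≤ 528 − 345 = 183, giving log₂ n ≤ 4.0667 and n ≤ 16.757. The largest whole number is 16.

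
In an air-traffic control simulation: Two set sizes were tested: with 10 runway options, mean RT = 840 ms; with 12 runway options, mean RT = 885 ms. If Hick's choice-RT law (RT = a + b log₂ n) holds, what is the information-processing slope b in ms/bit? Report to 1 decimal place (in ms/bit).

171.1 ms/bit

b = (RT₂ − RT₁)/(log₂ n₂ − log₂ n₁) = (885 − 840)/(3.5850 − 3.3219) = 171.080 ms/bit.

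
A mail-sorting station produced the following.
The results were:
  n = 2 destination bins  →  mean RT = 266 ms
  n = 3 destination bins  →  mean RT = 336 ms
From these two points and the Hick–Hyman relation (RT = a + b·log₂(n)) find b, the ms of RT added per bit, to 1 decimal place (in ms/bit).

Slope: b = (336 − 266) / (log₂ 3 − log₂ 2) = 70/0.5850 = 119.666 ms/bit.

119.7 ms/bit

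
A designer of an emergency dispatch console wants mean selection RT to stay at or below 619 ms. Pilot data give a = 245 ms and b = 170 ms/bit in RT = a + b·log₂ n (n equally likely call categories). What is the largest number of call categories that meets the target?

Information budget: (619 − 245)/170 = 2.2000 bits, so n ≤ 2^2.2000 = 4.595 → at most 4.

4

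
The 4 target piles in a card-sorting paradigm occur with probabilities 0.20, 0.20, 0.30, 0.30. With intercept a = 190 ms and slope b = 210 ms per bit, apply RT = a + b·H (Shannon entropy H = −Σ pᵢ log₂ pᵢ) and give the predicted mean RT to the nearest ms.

604 ms

H = 0.20·log₂(1/0.20) + 0.20·log₂(1/0.20) + 0.30·log₂(1/0.30) + 0.30·log₂(1/0.30) = 1.9710 bits.
RT = 190 + 210 × 1.9710 = 603.90 ms.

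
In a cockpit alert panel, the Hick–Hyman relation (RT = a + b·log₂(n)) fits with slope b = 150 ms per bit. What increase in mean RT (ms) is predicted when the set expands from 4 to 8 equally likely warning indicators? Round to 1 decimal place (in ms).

Only the slope matters, since a is common to both: ΔRT = b·log₂(n₂/n₁).
log₂(8) − log₂(4) = log₂(8/4) = log₂(2) = 1.
ΔRT = 150 × 1.0000 = 150.000 ms.

150.0 ms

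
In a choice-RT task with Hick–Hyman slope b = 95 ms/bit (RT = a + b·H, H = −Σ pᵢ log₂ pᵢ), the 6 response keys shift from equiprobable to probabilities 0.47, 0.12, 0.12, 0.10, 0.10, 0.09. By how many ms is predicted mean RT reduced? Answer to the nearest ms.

34 ms

Equiprobable entropy H₀ = log₂ 6 = 2.5850 bits.
Skewed entropy H = −Σ pᵢ log₂ pᵢ = 2.2231 bits.
ΔRT = b·(H₀ − H) = 95 × 0.3618 = 34.37 ms.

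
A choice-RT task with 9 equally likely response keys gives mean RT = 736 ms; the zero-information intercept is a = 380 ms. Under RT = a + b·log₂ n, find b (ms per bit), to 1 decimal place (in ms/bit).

9 alternatives carry log₂ 9 = 3.1699 bits; the choice cost is 736 − 380 = 356 ms, so b = 356/3.1699 = 112.305 ms/bit.

112.3 ms/bit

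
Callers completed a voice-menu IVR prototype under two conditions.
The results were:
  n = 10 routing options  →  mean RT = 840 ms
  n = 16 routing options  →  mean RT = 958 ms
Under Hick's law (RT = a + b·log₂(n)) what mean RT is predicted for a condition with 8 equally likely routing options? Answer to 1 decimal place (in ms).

With log₂ n on the abscissa the relation is linear; from the two conditions:
  b = (958 − 840) / (log₂ 16 − log₂ 10) = 118 / (4 − 3.3219) = 174.023 ms/bit
  a = 840 − 174.023 × 3.3219 = 261.909 ms
Then RT(8) = 261.909 + 174.023 × log₂ 8 = 261.909 + 174.023 × 3 ≈ 783.977 ms.

784.0 ms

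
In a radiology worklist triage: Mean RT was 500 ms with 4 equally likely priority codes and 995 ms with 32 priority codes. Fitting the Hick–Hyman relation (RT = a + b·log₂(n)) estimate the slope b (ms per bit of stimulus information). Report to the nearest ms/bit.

The slope on a log₂ axis is (995 − 500) / (5 − 2) = 165 ms/bit.

165 ms/bit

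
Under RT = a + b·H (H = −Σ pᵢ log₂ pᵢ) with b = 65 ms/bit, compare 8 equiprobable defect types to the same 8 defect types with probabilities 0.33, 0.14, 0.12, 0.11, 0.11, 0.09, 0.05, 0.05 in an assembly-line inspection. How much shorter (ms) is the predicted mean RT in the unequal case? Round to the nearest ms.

17 ms

Equiprobable entropy H₀ = log₂ 8 = 3.0000 bits.
Skewed entropy H = −Σ pᵢ log₂ pᵢ = 2.7374 bits.
ΔRT = b·(H₀ − H) = 65 × 0.2626 = 17.07 ms.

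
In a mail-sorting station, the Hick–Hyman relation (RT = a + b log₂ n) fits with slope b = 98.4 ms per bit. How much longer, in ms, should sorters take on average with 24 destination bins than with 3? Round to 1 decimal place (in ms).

295.2 ms

Only the slope matters, since a is common to both: ΔRT = b·log₂(n₂/n₁).
log₂(24) − log₂(3) = log₂(24/3) = log₂(8) = 3.
ΔRT = 98.4 × 3.0000 = 295.200 ms.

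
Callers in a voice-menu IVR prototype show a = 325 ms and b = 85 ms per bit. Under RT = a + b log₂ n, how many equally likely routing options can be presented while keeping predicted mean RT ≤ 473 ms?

85·log₂ n ≤ 473 − 325 = 148, giving log₂ n ≤ 1.7412 and n ≤ 3.343. The largest whole number is 3.

3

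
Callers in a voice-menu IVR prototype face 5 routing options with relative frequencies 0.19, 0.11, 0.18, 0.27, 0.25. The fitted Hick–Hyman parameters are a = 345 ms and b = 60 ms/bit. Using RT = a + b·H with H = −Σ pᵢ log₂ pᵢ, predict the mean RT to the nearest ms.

H = 0.19·log₂(1/0.19) + 0.11·log₂(1/0.11) + 0.18·log₂(1/0.18) + 0.27·log₂(1/0.27) + 0.25·log₂(1/0.25) = 2.2608 bits.
RT = 345 + 60 × 2.2608 = 480.65 ms.

481 ms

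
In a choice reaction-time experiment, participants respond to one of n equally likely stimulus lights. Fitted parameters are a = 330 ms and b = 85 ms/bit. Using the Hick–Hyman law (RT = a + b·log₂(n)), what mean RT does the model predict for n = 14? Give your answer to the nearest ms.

654 ms

log₂(14) = 3.8074 bits, so RT = 330 + 85 × 3.8074 ≈ 653.625 ms.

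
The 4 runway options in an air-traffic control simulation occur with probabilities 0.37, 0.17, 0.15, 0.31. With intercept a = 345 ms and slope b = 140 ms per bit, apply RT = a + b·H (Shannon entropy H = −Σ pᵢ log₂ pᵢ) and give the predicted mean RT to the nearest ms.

611 ms

Entropy contributions −pᵢ log₂ pᵢ: 0.5307, 0.4346, 0.4105, 0.5238; sum H = 1.8997 bits.
RT = a + bH = 345 + 140·1.8997 = 610.95 ms.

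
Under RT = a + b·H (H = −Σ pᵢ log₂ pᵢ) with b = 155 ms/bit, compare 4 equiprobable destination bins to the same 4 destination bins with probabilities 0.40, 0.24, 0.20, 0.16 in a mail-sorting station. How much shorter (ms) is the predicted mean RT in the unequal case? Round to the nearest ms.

Equiprobable entropy H₀ = log₂ 4 = 2.0000 bits.
Skewed entropy H = −Σ pᵢ log₂ pᵢ = 1.9103 bits.
ΔRT = b·(H₀ − H) = 155 × 0.0897 = 13.90 ms.

14 ms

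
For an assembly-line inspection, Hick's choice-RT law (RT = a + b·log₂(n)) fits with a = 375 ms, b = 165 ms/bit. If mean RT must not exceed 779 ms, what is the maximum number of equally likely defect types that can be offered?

Information budget: (779 − 375)/165 = 2.4485 bits, so n ≤ 2^2.4485 = 5.458 → at most 5.

5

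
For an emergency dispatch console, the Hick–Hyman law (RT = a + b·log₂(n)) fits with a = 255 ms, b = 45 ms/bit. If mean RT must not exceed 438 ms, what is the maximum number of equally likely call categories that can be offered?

Information budget: (438 − 255)/45 = 4.0667 bits, so n ≤ 2^4.0667 = 16.757 → at most 16.

16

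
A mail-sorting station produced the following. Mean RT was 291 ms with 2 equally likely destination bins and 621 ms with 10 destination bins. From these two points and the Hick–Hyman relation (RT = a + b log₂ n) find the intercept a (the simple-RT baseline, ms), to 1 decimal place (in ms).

148.9 ms

Slope: b = (621 − 291) / (log₂ 10 − log₂ 2) = 330/2.3219 = 142.123 ms/bit.
Intercept: a = 291 − 142.123·log₂(2) = 148.877 ms.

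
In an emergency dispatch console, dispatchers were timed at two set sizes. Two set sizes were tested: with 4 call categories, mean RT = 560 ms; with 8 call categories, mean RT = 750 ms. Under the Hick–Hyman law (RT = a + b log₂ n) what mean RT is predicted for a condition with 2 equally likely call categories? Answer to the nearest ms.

370 ms

Fit slope and intercept:
  b = (750 − 560) / (log₂ 8 − log₂ 4) = 190 / (3 − 2) = 190 ms/bit
  a = 560 − 190 × 2 = 180 ms
Then RT(2) = 180 + 190 × log₂ 2 = 180 + 190 × 1 ≈ 370.000 ms.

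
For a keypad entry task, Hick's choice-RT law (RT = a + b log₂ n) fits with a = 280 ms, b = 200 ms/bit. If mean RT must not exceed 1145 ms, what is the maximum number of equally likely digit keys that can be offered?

200·log₂ n ≤ 1145 − 280 = 865, giving log₂ n ≤ 4.3250 and n ≤ 20.043. The largest whole number is 20.

20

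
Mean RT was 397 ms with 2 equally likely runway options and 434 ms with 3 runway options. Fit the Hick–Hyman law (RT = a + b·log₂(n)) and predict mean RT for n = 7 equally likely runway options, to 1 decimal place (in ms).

511.3 ms

With log₂ n on the abscissa the relation is linear; from the two conditions:
  b = (434 − 397) / (log₂ 3 − log₂ 2) = 37 / (1.5850 − 1) = 63.252 ms/bit
  a = 397 − 63.252 × 1 = 333.748 ms
Then RT(7) = 333.748 + 63.252 × log₂ 7 = 333.748 + 63.252 × 2.8074 ≈ 511.319 ms.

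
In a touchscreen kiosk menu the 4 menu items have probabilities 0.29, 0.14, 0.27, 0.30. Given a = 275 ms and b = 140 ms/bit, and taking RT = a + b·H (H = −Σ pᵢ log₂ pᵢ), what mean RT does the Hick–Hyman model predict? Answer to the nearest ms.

H = 0.29·log₂(1/0.29) + 0.14·log₂(1/0.14) + 0.27·log₂(1/0.27) + 0.30·log₂(1/0.30) = 1.9461 bits.
RT = 275 + 140 × 1.9461 = 547.46 ms.

547 ms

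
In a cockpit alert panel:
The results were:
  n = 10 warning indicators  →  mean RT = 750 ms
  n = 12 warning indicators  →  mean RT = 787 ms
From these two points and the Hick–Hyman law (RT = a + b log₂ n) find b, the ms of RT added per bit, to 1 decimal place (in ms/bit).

The slope on a log₂ axis is (787 − 750) / (3.5850 − 3.3219) = 140.666 ms/bit.

140.7 ms/bit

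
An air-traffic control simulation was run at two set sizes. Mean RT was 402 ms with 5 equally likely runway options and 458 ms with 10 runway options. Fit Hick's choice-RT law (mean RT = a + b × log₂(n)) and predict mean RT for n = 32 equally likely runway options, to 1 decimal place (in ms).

552.0 ms

RT is linear in log₂ n, so two points fix the line:
  b = (458 − 402) / (log₂ 10 − log₂ 5) = 56 / (3.3219 − 2.3219) = 56.000 ms/bit
  a = 402 − 56.000 × 2.3219 = 271.972 ms
Then RT(32) = 271.972 + 56.000 × log₂ 32 = 271.972 + 56.000 × 5 ≈ 551.972 ms.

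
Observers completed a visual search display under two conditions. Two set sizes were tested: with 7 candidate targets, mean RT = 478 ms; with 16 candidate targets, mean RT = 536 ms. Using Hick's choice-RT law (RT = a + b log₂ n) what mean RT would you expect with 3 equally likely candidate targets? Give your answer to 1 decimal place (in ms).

With log₂ n on the abscissa the relation is linear; from the two conditions:
  b = (536 − 478) / (log₂ 16 − log₂ 7) = 58 / (4 − 2.8074) = 48.631 ms/bit
  a = 478 − 48.631 × 2.8074 = 341.474 ms
Then RT(3) = 341.474 + 48.631 × log₂ 3 = 341.474 + 48.631 × 1.5850 ≈ 418.553 ms.

418.6 ms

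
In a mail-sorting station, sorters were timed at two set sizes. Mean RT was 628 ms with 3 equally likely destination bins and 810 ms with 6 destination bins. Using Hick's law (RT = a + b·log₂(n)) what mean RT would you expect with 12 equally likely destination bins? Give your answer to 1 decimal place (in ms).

992.0 ms

Fit slope and intercept:
  b = (810 − 628) / (log₂ 6 − log₂ 3) = 182 / (2.5850 − 1.5850) = 182.000 ms/bit
  a = 628 − 182.000 × 1.5850 = 339.537 ms
Then RT(12) = 339.537 + 182.000 × log₂ 12 = 339.537 + 182.000 × 3.5850 ≈ 992.000 ms.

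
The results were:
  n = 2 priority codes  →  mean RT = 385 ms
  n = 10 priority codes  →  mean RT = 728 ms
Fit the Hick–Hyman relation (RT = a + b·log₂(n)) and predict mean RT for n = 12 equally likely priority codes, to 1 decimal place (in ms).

RT is linear in log₂ n, so two points fix the line:
  b = (728 − 385) / (log₂ 10 − log₂ 2) = 343 / (3.3219 − 1) = 147.722 ms/bit
  a = 385 − 147.722 × 1 = 237.278 ms
Then RT(12) = 237.278 + 147.722 × log₂ 12 = 237.278 + 147.722 × 3.5850 ≈ 766.856 ms.

766.9 ms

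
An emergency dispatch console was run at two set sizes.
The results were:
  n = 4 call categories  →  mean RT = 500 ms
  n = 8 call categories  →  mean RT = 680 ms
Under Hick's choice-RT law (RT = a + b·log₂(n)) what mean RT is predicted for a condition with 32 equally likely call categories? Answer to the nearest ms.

With log₂ n on the abscissa the relation is linear; from the two conditions:
  b = (680 − 500) / (log₂ 8 − log₂ 4) = 180 / (3 − 2) = 180 ms/bit
  a = 500 − 180 × 2 = 140 ms
Then RT(32) = 140 + 180 × log₂ 32 = 140 + 180 × 5 ≈ 1040.000 ms.

1040 ms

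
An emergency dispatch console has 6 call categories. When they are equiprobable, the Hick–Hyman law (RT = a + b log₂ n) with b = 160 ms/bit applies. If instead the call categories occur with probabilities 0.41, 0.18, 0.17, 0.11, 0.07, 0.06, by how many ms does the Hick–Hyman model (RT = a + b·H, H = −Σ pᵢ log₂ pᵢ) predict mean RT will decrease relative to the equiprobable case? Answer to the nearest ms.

Equiprobable entropy H₀ = log₂ 6 = 2.5850 bits.
Skewed entropy H = −Σ pᵢ log₂ pᵢ = 2.2697 bits.
ΔRT = b·(H₀ − H) = 160 × 0.3153 = 50.45 ms.

50 ms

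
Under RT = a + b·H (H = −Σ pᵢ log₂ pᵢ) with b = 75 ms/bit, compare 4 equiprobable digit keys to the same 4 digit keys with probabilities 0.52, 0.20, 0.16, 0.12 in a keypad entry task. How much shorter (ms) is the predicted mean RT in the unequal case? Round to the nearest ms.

The RT saving is b·ΔH. Equiprobable H₀ = log₂(4) = 2.0000 bits; with the given probabilities H = 1.7450 bits.
b·(H₀ − H) = 75 × (2.0000 − 1.7450) = 19.12 ms.

19 ms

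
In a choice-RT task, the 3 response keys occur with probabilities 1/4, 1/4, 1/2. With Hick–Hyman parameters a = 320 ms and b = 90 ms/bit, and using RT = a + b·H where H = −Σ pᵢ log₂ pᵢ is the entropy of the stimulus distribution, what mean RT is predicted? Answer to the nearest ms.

455 ms

H = −Σ pᵢ log₂ pᵢ = 0.25·2 + 0.25·2 + 0.5·1 = 1.500 bits.
RT = 320 + 90 × 1.500 = 455.00 ms.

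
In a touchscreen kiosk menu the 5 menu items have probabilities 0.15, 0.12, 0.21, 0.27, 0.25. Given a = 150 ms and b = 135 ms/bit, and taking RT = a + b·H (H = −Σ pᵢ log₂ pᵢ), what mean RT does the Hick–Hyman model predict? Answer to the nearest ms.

H = 0.15·log₂(1/0.15) + 0.12·log₂(1/0.12) + 0.21·log₂(1/0.21) + 0.27·log₂(1/0.27) + 0.25·log₂(1/0.25) = 2.2605 bits.
RT = 150 + 135 × 2.2605 = 455.16 ms.

455 ms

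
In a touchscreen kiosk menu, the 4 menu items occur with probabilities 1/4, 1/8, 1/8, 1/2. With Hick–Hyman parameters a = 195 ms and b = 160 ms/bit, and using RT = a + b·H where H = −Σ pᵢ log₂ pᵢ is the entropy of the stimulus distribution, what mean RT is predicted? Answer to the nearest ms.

475 ms

Each term −pᵢ log₂ pᵢ: 0.25·2 + 0.125·3 + 0.125·3 + 0.5·1; summed, H = 1.750 bits.
Mean RT = a + bH = 195 + 160·1.750 = 475.00 ms.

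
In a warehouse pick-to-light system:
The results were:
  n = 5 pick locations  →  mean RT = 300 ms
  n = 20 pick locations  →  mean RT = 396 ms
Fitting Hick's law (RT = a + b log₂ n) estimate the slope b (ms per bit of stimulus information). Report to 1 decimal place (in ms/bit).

b = (RT₂ − RT₁)/(log₂ n₂ − log₂ n₁) = (396 − 300)/(4.3219 − 2.3219) = 48.000 ms/bit.

48.0 ms/bit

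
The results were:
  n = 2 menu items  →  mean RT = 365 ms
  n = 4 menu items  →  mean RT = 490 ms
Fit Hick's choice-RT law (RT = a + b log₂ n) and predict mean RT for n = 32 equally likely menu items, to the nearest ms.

Solve the two-equation system in a and b:
  b = (490 − 365) / (log₂ 4 − log₂ 2) = 125 / (2 − 1) = 125 ms/bit
  a = 365 − 125 × 1 = 240 ms
Then RT(32) = 240 + 125 × log₂ 32 = 240 + 125 × 5 ≈ 865.000 ms.

865 ms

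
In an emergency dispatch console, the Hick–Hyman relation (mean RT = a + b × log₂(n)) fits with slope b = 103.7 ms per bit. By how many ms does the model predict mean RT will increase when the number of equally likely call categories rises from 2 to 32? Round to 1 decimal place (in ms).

414.8 ms

The intercept a cancels: ΔRT = b·(log₂ n₂ − log₂ n₁) = b·log₂(n₂/n₁).
log₂(32) − log₂(2) = log₂(32/2) = log₂(16) = 4.
ΔRT = 103.7 × 4.0000 = 414.800 ms.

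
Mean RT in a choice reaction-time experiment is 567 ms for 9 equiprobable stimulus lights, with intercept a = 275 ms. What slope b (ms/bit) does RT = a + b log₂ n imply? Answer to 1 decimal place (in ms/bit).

92.1 ms/bit

log₂(9) = 3.1699 bits.
b = (RT − a)/log₂ n = (567 − 275) / 3.1699 = 92.116 ms/bit.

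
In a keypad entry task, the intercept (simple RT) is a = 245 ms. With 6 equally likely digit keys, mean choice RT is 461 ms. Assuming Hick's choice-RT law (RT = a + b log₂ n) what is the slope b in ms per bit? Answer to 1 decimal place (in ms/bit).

83.6 ms/bit

6 alternatives carry log₂ 6 = 2.5850 bits; the choice cost is 461 − 245 = 216 ms, so b = 216/2.5850 = 83.560 ms/bit.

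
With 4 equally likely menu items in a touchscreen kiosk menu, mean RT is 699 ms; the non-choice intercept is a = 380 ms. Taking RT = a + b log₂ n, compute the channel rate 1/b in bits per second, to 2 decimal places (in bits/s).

6.27 bits/s

b = (699 − 380)/log₂ 4 = 319/2 = 159.500 ms per bit = 0.15950 s/bit; the reciprocal is 6.270 bits/s.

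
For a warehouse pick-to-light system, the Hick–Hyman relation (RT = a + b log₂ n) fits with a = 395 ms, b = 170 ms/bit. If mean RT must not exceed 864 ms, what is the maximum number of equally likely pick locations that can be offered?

6

Set 395 + 170·log₂ n ≤ 864 → log₂ n ≤ (864 − 395)/170 = 2.7588.
So n ≤ 2^2.7588 = 6.768; the largest integer n is 6.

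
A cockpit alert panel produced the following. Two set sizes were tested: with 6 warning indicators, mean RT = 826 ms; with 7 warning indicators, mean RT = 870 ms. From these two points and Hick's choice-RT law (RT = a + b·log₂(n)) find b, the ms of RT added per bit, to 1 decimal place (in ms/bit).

197.8 ms/bit

b = (RT₂ − RT₁)/(log₂ n₂ − log₂ n₁) = (870 − 826)/(2.8074 − 2.5850) = 197.848 ms/bit.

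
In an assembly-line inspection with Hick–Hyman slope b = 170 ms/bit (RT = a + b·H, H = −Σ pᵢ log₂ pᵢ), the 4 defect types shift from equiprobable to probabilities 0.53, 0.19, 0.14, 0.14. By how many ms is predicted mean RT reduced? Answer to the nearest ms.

45 ms

Equiprobable entropy H₀ = log₂ 4 = 2.0000 bits.
Skewed entropy H = −Σ pᵢ log₂ pᵢ = 1.7349 bits.
ΔRT = b·(H₀ − H) = 170 × 0.2651 = 45.07 ms.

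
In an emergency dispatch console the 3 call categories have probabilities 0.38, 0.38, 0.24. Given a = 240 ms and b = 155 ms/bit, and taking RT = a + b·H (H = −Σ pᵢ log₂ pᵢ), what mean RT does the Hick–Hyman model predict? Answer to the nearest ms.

481 ms

H = 0.38·log₂(1/0.38) + 0.38·log₂(1/0.38) + 0.24·log₂(1/0.24) = 1.5550 bits.
RT = 240 + 155 × 1.5550 = 481.03 ms.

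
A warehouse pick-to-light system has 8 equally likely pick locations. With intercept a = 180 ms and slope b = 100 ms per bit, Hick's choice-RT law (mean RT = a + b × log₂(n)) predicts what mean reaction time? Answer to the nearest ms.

log₂(8) = 3 bits, so RT = 180 + 100 × 3 ≈ 480.000 ms.

480 ms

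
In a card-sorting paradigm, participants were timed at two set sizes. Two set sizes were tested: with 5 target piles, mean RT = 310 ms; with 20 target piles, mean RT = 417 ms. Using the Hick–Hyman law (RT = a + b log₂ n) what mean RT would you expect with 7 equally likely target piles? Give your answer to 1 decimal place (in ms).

336.0 ms

With log₂ n on the abscissa the relation is linear; from the two conditions:
  b = (417 − 310) / (log₂ 20 − log₂ 5) = 107 / (4.3219 − 2.3219) = 53.500 ms/bit
  a = 310 − 53.500 × 2.3219 = 185.777 ms
Then RT(7) = 185.777 + 53.500 × log₂ 7 = 185.777 + 53.500 × 2.8074 ≈ 335.970 ms.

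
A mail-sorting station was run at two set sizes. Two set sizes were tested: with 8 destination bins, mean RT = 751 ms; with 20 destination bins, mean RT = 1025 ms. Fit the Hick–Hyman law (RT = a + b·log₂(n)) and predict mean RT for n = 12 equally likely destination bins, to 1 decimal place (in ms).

Fit slope and intercept:
  b = (1025 − 751) / (log₂ 20 − log₂ 8) = 274 / (4.3219 − 3) = 207.273 ms/bit
  a = 751 − 207.273 × 3 = 129.181 ms
Then RT(12) = 129.181 + 207.273 × log₂ 12 = 129.181 + 207.273 × 3.5850 ≈ 872.247 ms.

872.2 ms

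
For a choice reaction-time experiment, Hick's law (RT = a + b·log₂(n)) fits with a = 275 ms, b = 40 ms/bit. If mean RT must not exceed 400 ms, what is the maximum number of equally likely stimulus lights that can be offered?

Set 275 + 40·log₂ n ≤ 400 → log₂ n ≤ (400 − 275)/40 = 3.1250.
So n ≤ 2^3.1250 = 8.724; the largest integer n is 8.

8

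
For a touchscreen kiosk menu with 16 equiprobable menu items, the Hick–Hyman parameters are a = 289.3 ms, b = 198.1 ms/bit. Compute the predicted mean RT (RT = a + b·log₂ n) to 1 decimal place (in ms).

1081.7 ms

log₂(16) = 4 bits, so RT = 289.3 + 198.1 × 4 ≈ 1081.700 ms.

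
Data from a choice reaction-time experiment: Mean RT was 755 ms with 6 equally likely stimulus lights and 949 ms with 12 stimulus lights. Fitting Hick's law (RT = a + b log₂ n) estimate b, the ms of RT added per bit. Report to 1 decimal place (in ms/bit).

194.0 ms/bit

Slope: b = (949 − 755) / (log₂ 12 − log₂ 6) = 194/1.0000 = 194.000 ms/bit.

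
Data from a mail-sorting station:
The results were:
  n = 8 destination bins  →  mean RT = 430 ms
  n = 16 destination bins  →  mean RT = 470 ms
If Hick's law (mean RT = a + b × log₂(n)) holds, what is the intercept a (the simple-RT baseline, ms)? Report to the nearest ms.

310 ms

Slope: b = (470 − 430) / (log₂ 16 − log₂ 8) = 40/1.0000 = 40 ms/bit.
Intercept: a = 430 − 40·log₂(8) = 310.000 ms.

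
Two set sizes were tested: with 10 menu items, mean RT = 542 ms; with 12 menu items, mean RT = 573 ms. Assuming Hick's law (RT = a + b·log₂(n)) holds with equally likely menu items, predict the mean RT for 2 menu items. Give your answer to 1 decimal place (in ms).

268.3 ms

With log₂ n on the abscissa the relation is linear; from the two conditions:
  b = (573 − 542) / (log₂ 12 − log₂ 10) = 31 / (3.5850 − 3.3219) = 117.855 ms/bit
  a = 542 − 117.855 × 3.3219 = 150.493 ms
Then RT(2) = 150.493 + 117.855 × log₂ 2 = 150.493 + 117.855 × 1 ≈ 268.348 ms.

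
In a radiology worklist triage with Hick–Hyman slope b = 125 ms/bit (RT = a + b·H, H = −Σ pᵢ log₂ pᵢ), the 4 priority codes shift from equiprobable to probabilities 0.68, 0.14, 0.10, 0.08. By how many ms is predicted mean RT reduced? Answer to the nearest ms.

Equiprobable entropy H₀ = log₂ 4 = 2.0000 bits.
Skewed entropy H = −Σ pᵢ log₂ pᵢ = 1.3992 bits.
ΔRT = b·(H₀ − H) = 125 × 0.6008 = 75.11 ms.

75 ms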